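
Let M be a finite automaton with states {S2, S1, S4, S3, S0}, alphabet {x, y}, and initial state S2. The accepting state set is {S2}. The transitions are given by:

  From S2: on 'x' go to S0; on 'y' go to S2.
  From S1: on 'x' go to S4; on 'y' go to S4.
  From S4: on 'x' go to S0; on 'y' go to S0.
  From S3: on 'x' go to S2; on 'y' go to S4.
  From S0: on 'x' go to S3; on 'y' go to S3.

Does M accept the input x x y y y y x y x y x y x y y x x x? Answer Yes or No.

Yes

start at S2
read 'x': S2 → S0
read 'x': S0 → S3
read 'y': S3 → S4
read 'y': S4 → S0
read 'y': S0 → S3
read 'y': S3 → S4
read 'x': S4 → S0
read 'y': S0 → S3
read 'x': S3 → S2
read 'y': S2 → S2
read 'x': S2 → S0
read 'y': S0 → S3
read 'x': S3 → S2
read 'y': S2 → S2
read 'y': S2 → S2
read 'x': S2 → S0
read 'x': S0 → S3
read 'x': S3 → S2
End state S2 is accepting.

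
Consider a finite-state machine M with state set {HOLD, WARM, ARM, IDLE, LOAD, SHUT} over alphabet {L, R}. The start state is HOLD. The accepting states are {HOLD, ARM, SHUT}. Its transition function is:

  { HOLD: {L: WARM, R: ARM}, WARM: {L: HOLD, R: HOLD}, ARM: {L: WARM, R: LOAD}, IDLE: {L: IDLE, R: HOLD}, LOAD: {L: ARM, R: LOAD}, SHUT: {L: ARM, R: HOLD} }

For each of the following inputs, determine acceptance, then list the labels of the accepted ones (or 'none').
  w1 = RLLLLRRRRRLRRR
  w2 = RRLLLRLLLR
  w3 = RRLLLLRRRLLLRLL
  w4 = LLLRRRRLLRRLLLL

w1: HOLD → ARM → WARM → HOLD → WARM → HOLD → ARM → LOAD → LOAD → LOAD → LOAD → ARM → LOAD → LOAD → LOAD  → end LOAD, rejected
w2: HOLD → ARM → LOAD → ARM → WARM → HOLD → ARM → WARM → HOLD → WARM → HOLD  → end HOLD, accepted
w3: HOLD → ARM → LOAD → ARM → WARM → HOLD → WARM → HOLD → ARM → LOAD → ARM → WARM → HOLD → ARM → WARM → HOLD  → end HOLD, accepted
w4: HOLD → WARM → HOLD → WARM → HOLD → ARM → LOAD → LOAD → ARM → WARM → HOLD → ARM → WARM → HOLD → WARM → HOLD  → end HOLD, accepted

w2, w3, w4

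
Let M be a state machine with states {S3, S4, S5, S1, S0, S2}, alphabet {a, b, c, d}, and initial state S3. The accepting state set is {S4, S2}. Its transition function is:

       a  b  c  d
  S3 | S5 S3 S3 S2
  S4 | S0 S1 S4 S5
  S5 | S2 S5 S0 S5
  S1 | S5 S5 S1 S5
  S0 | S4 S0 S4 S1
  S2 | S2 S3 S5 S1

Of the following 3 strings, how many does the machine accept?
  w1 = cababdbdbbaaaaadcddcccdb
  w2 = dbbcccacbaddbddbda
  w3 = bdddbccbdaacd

1

w1: S3 → S3 → S5 → S5 → S2 → S3 → S2 → S3 → S2 → S3 → S3 → S5 → S2 → S2 → S2 → S2 → S1 → S1 → S5 → S5 → S0 → S4 → S4 → S5 → S5  → end S5, rejected
w2: S3 → S2 → S3 → S3 → S3 → S3 → S3 → S5 → S0 → S0 → S4 → S5 → S5 → S5 → S5 → S5 → S5 → S5 → S2  → end S2, accepted
w3: S3 → S3 → S2 → S1 → S5 → S5 → S0 → S4 → S1 → S5 → S2 → S2 → S5 → S5  → end S5, rejected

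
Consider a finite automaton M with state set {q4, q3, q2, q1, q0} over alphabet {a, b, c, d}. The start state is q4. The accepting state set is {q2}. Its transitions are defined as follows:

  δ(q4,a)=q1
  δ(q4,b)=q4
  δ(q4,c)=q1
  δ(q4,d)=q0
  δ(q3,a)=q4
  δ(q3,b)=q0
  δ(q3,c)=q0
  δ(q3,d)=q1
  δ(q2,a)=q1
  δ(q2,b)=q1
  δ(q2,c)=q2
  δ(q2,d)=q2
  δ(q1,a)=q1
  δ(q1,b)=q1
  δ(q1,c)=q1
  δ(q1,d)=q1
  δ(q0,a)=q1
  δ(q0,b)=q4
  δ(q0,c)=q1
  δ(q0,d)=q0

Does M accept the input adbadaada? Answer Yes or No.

start at q4
read 'a': q4 → q1
read 'd': q1 → q1
read 'b': q1 → q1
read 'a': q1 → q1
read 'd': q1 → q1
read 'a': q1 → q1
read 'a': q1 → q1
read 'd': q1 → q1
read 'a': q1 → q1
End state q1 is not accepting.

No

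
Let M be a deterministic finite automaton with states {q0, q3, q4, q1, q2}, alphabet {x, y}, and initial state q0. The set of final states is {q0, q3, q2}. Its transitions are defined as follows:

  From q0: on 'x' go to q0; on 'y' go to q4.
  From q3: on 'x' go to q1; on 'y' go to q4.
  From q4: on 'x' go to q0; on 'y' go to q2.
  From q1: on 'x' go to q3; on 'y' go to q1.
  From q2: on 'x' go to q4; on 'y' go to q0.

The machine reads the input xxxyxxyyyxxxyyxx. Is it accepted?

Yes

start at q0
read 'x': q0 → q0
read 'x': q0 → q0
read 'x': q0 → q0
read 'y': q0 → q4
read 'x': q4 → q0
read 'x': q0 → q0
read 'y': q0 → q4
read 'y': q4 → q2
read 'y': q2 → q0
read 'x': q0 → q0
read 'x': q0 → q0
read 'x': q0 → q0
read 'y': q0 → q4
read 'y': q4 → q2
read 'x': q2 → q4
read 'x': q4 → q0
End state q0 is accepting.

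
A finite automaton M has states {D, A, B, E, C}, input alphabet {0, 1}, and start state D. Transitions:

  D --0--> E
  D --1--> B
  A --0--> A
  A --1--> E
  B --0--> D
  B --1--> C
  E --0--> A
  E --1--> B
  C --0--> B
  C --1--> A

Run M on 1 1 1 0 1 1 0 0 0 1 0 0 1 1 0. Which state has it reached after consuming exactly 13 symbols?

E

D → B → C → A → A → E → B → D → E → A → E → A → A → E
After 13 symbols: E.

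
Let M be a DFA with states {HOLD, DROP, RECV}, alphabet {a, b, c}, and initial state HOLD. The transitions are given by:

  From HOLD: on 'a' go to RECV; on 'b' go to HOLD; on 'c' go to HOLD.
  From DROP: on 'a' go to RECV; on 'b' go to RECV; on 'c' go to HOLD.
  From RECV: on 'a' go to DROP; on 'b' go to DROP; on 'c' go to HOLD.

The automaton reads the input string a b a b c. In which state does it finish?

start at HOLD
read 'a': HOLD → RECV
read 'b': RECV → DROP
read 'a': DROP → RECV
read 'b': RECV → DROP
read 'c': DROP → HOLD

HOLD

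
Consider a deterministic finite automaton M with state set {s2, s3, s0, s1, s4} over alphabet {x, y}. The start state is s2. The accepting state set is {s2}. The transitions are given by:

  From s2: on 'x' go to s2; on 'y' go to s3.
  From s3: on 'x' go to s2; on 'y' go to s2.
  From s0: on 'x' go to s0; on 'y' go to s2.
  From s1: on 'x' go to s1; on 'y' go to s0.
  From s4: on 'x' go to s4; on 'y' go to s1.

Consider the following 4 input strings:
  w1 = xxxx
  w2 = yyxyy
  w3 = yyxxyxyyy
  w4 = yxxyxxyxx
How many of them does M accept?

3

w1: s2 → s2 → s2 → s2 → s2  → end s2, accepted
w2: s2 → s3 → s2 → s2 → s3 → s2  → end s2, accepted
w3: s2 → s3 → s2 → s2 → s2 → s3 → s2 → s3 → s2 → s3  → end s3, rejected
w4: s2 → s3 → s2 → s2 → s3 → s2 → s2 → s3 → s2 → s2  → end s2, accepted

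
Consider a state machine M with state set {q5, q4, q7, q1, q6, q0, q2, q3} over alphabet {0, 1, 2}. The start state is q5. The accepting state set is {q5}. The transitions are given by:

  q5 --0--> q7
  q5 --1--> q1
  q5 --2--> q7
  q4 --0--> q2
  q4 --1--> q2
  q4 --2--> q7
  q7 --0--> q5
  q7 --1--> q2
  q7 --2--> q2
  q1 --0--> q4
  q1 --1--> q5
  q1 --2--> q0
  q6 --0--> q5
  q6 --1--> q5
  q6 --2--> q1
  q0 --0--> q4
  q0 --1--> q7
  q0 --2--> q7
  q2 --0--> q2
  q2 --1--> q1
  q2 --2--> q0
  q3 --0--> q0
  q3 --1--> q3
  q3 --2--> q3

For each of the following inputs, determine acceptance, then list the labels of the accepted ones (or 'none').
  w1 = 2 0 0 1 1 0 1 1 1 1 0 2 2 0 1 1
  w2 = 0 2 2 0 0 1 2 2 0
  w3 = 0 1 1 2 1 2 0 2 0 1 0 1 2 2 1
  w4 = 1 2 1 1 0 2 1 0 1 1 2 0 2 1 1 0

w1, w2

w1:
  start at q5
  read '2': q5 → q7
  read '0': q7 → q5
  read '0': q5 → q7
  read '1': q7 → q2
  read '1': q2 → q1
  read '0': q1 → q4
  read '1': q4 → q2
  read '1': q2 → q1
  read '1': q1 → q5
  read '1': q5 → q1
  read '0': q1 → q4
  read '2': q4 → q7
  read '2': q7 → q2
  read '0': q2 → q2
  read '1': q2 → q1
  read '1': q1 → q5
  end q5, accepted
w2:
  start at q5
  read '0': q5 → q7
  read '2': q7 → q2
  read '2': q2 → q0
  read '0': q0 → q4
  read '0': q4 → q2
  read '1': q2 → q1
  read '2': q1 → q0
  read '2': q0 → q7
  read '0': q7 → q5
  end q5, accepted
w3:
  start at q5
  read '0': q5 → q7
  read '1': q7 → q2
  read '1': q2 → q1
  read '2': q1 → q0
  read '1': q0 → q7
  read '2': q7 → q2
  read '0': q2 → q2
  read '2': q2 → q0
  read '0': q0 → q4
  read '1': q4 → q2
  read '0': q2 → q2
  read '1': q2 → q1
  read '2': q1 → q0
  read '2': q0 → q7
  read '1': q7 → q2
  end q2, rejected
w4:
  start at q5
  read '1': q5 → q1
  read '2': q1 → q0
  read '1': q0 → q7
  read '1': q7 → q2
  read '0': q2 → q2
  read '2': q2 → q0
  read '1': q0 → q7
  read '0': q7 → q5
  read '1': q5 → q1
  read '1': q1 → q5
  read '2': q5 → q7
  read '0': q7 → q5
  read '2': q5 → q7
  read '1': q7 → q2
  read '1': q2 → q1
  read '0': q1 → q4
  end q4, rejected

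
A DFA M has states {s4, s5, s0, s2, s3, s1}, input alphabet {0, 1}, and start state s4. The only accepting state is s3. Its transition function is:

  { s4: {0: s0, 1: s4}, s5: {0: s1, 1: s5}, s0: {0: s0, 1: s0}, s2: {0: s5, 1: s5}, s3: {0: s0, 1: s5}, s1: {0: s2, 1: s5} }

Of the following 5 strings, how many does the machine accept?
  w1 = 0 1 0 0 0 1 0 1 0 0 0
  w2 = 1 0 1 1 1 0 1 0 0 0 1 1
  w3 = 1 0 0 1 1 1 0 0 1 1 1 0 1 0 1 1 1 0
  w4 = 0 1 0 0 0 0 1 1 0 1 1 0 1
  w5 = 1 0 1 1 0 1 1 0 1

w1: s4 → s0 → s0 → s0 → s0 → s0 → s0 → s0 → s0 → s0 → s0 → s0  → end s0, rejected
w2: s4 → s4 → s0 → s0 → s0 → s0 → s0 → s0 → s0 → s0 → s0 → s0 → s0  → end s0, rejected
w3: s4 → s4 → s0 → s0 → s0 → s0 → s0 → s0 → s0 → s0 → s0 → s0 → s0 → s0 → s0 → s0 → s0 → s0 → s0  → end s0, rejected
w4: s4 → s0 → s0 → s0 → s0 → s0 → s0 → s0 → s0 → s0 → s0 → s0 → s0 → s0  → end s0, rejected
w5: s4 → s4 → s0 → s0 → s0 → s0 → s0 → s0 → s0 → s0  → end s0, rejected

0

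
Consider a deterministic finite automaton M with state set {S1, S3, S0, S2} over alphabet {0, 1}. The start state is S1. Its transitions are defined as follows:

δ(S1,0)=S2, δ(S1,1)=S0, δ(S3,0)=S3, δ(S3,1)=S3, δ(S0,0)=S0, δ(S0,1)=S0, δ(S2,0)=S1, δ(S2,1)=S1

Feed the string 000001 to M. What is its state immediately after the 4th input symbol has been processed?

S1

Trace: S1 -0-> S2 -0-> S1 -0-> S2 -0-> S1
After 4 symbols: S1.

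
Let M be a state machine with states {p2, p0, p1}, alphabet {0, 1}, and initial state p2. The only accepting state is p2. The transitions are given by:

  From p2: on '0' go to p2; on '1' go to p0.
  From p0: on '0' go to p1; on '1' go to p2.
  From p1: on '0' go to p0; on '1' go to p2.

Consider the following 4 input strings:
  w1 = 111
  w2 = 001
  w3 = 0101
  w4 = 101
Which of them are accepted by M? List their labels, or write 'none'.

w3, w4

w1:
  start at p2
  read '1': p2 → p0
  read '1': p0 → p2
  read '1': p2 → p0
  end p0, rejected
w2:
  start at p2
  read '0': p2 → p2
  read '0': p2 → p2
  read '1': p2 → p0
  end p0, rejected
w3:
  start at p2
  read '0': p2 → p2
  read '1': p2 → p0
  read '0': p0 → p1
  read '1': p1 → p2
  end p2, accepted
w4:
  start at p2
  read '1': p2 → p0
  read '0': p0 → p1
  read '1': p1 → p2
  end p2, accepted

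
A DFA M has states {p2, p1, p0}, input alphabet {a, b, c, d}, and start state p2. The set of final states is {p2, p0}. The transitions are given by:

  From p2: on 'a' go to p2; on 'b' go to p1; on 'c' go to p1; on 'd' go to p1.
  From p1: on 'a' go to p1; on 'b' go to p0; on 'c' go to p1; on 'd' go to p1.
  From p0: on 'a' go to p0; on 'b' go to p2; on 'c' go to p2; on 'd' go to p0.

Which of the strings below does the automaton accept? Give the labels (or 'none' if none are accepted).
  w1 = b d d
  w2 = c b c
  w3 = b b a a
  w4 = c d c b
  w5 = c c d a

w2, w3, w4

w1:
  start at p2
  read 'b': p2 → p1
  read 'd': p1 → p1
  read 'd': p1 → p1
  end p1, rejected
w2:
  start at p2
  read 'c': p2 → p1
  read 'b': p1 → p0
  read 'c': p0 → p2
  end p2, accepted
w3:
  start at p2
  read 'b': p2 → p1
  read 'b': p1 → p0
  read 'a': p0 → p0
  read 'a': p0 → p0
  end p0, accepted
w4:
  start at p2
  read 'c': p2 → p1
  read 'd': p1 → p1
  read 'c': p1 → p1
  read 'b': p1 → p0
  end p0, accepted
w5:
  start at p2
  read 'c': p2 → p1
  read 'c': p1 → p1
  read 'd': p1 → p1
  read 'a': p1 → p1
  end p1, rejected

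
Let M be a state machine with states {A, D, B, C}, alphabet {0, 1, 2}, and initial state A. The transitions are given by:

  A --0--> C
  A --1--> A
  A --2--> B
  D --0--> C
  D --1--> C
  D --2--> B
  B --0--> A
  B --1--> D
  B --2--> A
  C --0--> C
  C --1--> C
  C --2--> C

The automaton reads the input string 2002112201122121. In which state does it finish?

Trace: A -2-> B -0-> A -0-> C -2-> C -1-> C -1-> C -2-> C -2-> C -0-> C -1-> C -1-> C -2-> C -2-> C -1-> C -2-> C -1-> C

C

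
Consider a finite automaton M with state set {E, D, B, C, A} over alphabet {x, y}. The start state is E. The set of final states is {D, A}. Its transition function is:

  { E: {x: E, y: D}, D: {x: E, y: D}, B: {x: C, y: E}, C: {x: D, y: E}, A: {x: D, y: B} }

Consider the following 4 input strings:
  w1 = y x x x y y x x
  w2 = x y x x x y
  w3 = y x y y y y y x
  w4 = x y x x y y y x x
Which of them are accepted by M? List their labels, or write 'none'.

w1: Trace: E -y-> D -x-> E -x-> E -x-> E -y-> D -y-> D -x-> E -x-> E  → end E, rejected
w2: Trace: E -x-> E -y-> D -x-> E -x-> E -x-> E -y-> D  → end D, accepted
w3: Trace: E -y-> D -x-> E -y-> D -y-> D -y-> D -y-> D -y-> D -x-> E  → end E, rejected
w4: Trace: E -x-> E -y-> D -x-> E -x-> E -y-> D -y-> D -y-> D -x-> E -x-> E  → end E, rejected

w2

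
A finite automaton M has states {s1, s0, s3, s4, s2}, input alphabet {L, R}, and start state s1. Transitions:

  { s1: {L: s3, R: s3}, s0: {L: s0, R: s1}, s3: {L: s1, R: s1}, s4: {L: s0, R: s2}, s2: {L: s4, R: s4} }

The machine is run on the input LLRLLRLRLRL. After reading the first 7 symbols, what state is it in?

s3

s1 → s3 → s1 → s3 → s1 → s3 → s1 → s3
After 7 symbols: s3.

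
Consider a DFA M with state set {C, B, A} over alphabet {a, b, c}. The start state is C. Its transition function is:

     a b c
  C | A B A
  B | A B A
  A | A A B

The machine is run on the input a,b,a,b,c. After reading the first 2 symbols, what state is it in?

A

start at C
read 'a': C → A
read 'b': A → A
After 2 symbols: A.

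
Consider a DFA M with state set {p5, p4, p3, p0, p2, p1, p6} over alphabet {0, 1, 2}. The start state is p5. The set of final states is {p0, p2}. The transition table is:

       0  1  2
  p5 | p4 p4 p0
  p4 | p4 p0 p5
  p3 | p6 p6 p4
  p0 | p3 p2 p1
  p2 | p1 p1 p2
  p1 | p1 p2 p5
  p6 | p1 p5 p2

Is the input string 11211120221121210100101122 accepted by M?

Yes

Trace: p5 -1-> p4 -1-> p0 -2-> p1 -1-> p2 -1-> p1 -1-> p2 -2-> p2 -0-> p1 -2-> p5 -2-> p0 -1-> p2 -1-> p1 -2-> p5 -1-> p4 -2-> p5 -1-> p4 -0-> p4 -1-> p0 -0-> p3 -0-> p6 -1-> p5 -0-> p4 -1-> p0 -1-> p2 -2-> p2 -2-> p2
End state p2 is accepting.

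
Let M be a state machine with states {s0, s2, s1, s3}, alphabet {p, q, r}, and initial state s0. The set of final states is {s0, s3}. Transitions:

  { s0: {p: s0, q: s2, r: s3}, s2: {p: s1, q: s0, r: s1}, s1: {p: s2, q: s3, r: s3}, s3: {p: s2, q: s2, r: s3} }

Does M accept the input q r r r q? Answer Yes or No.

s0 → s2 → s1 → s3 → s3 → s2
End state s2 is not accepting.

No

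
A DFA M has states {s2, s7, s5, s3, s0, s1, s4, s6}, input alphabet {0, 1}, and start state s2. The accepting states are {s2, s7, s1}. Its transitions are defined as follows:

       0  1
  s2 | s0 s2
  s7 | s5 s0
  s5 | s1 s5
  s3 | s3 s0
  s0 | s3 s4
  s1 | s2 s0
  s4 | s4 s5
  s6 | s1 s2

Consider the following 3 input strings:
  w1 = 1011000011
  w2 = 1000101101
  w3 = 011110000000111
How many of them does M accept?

0

w1:
  start at s2
  read '1': s2 → s2
  read '0': s2 → s0
  read '1': s0 → s4
  read '1': s4 → s5
  read '0': s5 → s1
  read '0': s1 → s2
  read '0': s2 → s0
  read '0': s0 → s3
  read '1': s3 → s0
  read '1': s0 → s4
  end s4, rejected
w2:
  start at s2
  read '1': s2 → s2
  read '0': s2 → s0
  read '0': s0 → s3
  read '0': s3 → s3
  read '1': s3 → s0
  read '0': s0 → s3
  read '1': s3 → s0
  read '1': s0 → s4
  read '0': s4 → s4
  read '1': s4 → s5
  end s5, rejected
w3:
  start at s2
  read '0': s2 → s0
  read '1': s0 → s4
  read '1': s4 → s5
  read '1': s5 → s5
  read '1': s5 → s5
  read '0': s5 → s1
  read '0': s1 → s2
  read '0': s2 → s0
  read '0': s0 → s3
  read '0': s3 → s3
  read '0': s3 → s3
  read '0': s3 → s3
  read '1': s3 → s0
  read '1': s0 → s4
  read '1': s4 → s5
  end s5, rejected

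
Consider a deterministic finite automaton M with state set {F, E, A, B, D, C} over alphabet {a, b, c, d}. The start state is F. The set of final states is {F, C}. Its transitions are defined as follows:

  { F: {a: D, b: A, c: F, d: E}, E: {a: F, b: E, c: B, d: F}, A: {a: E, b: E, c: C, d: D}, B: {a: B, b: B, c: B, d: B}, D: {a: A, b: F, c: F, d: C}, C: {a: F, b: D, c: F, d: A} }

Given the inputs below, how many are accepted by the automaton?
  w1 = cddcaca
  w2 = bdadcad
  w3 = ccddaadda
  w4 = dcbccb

w1:
  start at F
  read 'c': F → F
  read 'd': F → E
  read 'd': E → F
  read 'c': F → F
  read 'a': F → D
  read 'c': D → F
  read 'a': F → D
  end D, rejected
w2:
  start at F
  read 'b': F → A
  read 'd': A → D
  read 'a': D → A
  read 'd': A → D
  read 'c': D → F
  read 'a': F → D
  read 'd': D → C
  end C, accepted
w3:
  start at F
  read 'c': F → F
  read 'c': F → F
  read 'd': F → E
  read 'd': E → F
  read 'a': F → D
  read 'a': D → A
  read 'd': A → D
  read 'd': D → C
  read 'a': C → F
  end F, accepted
w4:
  start at F
  read 'd': F → E
  read 'c': E → B
  read 'b': B → B
  read 'c': B → B
  read 'c': B → B
  read 'b': B → B
  end B, rejected

2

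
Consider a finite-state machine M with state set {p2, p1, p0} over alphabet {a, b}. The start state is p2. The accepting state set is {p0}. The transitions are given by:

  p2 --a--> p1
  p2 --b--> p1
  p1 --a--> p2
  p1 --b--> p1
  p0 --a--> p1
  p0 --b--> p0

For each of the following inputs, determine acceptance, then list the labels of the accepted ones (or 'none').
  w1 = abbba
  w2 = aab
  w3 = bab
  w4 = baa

w1: Trace: p2 -a-> p1 -b-> p1 -b-> p1 -b-> p1 -a-> p2  → end p2, rejected
w2: Trace: p2 -a-> p1 -a-> p2 -b-> p1  → end p1, rejected
w3: Trace: p2 -b-> p1 -a-> p2 -b-> p1  → end p1, rejected
w4: Trace: p2 -b-> p1 -a-> p2 -a-> p1  → end p1, rejected

none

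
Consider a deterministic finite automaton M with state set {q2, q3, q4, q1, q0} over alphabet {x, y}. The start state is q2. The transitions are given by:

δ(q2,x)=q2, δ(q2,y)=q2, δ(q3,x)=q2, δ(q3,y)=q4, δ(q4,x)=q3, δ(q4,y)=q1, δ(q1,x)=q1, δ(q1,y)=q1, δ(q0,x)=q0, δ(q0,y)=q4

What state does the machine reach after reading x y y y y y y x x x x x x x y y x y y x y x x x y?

Trace: q2 -x-> q2 -y-> q2 -y-> q2 -y-> q2 -y-> q2 -y-> q2 -y-> q2 -x-> q2 -x-> q2 -x-> q2 -x-> q2 -x-> q2 -x-> q2 -x-> q2 -y-> q2 -y-> q2 -x-> q2 -y-> q2 -y-> q2 -x-> q2 -y-> q2 -x-> q2 -x-> q2 -x-> q2 -y-> q2

q2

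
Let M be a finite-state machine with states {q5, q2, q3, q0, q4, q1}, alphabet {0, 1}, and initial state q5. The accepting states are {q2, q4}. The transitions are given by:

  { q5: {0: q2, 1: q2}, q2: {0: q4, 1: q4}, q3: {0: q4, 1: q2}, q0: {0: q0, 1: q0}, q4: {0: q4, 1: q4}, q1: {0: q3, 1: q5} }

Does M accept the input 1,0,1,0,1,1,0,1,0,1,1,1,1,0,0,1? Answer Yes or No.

Trace: q5 -1-> q2 -0-> q4 -1-> q4 -0-> q4 -1-> q4 -1-> q4 -0-> q4 -1-> q4 -0-> q4 -1-> q4 -1-> q4 -1-> q4 -1-> q4 -0-> q4 -0-> q4 -1-> q4
End state q4 is accepting.

Yes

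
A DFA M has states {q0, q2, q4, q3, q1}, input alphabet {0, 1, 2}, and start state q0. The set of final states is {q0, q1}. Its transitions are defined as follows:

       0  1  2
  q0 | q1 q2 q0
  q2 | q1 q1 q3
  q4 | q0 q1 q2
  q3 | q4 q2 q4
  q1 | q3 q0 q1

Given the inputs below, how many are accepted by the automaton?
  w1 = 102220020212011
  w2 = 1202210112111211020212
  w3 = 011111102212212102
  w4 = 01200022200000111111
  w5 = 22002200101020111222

w1:
  start at q0
  read '1': q0 → q2
  read '0': q2 → q1
  read '2': q1 → q1
  read '2': q1 → q1
  read '2': q1 → q1
  read '0': q1 → q3
  read '0': q3 → q4
  read '2': q4 → q2
  read '0': q2 → q1
  read '2': q1 → q1
  read '1': q1 → q0
  read '2': q0 → q0
  read '0': q0 → q1
  read '1': q1 → q0
  read '1': q0 → q2
  end q2, rejected
w2:
  start at q0
  read '1': q0 → q2
  read '2': q2 → q3
  read '0': q3 → q4
  read '2': q4 → q2
  read '2': q2 → q3
  read '1': q3 → q2
  read '0': q2 → q1
  read '1': q1 → q0
  read '1': q0 → q2
  read '2': q2 → q3
  read '1': q3 → q2
  read '1': q2 → q1
  read '1': q1 → q0
  read '2': q0 → q0
  read '1': q0 → q2
  read '1': q2 → q1
  read '0': q1 → q3
  read '2': q3 → q4
  read '0': q4 → q0
  read '2': q0 → q0
  read '1': q0 → q2
  read '2': q2 → q3
  end q3, rejected
w3:
  start at q0
  read '0': q0 → q1
  read '1': q1 → q0
  read '1': q0 → q2
  read '1': q2 → q1
  read '1': q1 → q0
  read '1': q0 → q2
  read '1': q2 → q1
  read '0': q1 → q3
  read '2': q3 → q4
  read '2': q4 → q2
  read '1': q2 → q1
  read '2': q1 → q1
  read '2': q1 → q1
  read '1': q1 → q0
  read '2': q0 → q0
  read '1': q0 → q2
  read '0': q2 → q1
  read '2': q1 → q1
  end q1, accepted
w4:
  start at q0
  read '0': q0 → q1
  read '1': q1 → q0
  read '2': q0 → q0
  read '0': q0 → q1
  read '0': q1 → q3
  read '0': q3 → q4
  read '2': q4 → q2
  read '2': q2 → q3
  read '2': q3 → q4
  read '0': q4 → q0
  read '0': q0 → q1
  read '0': q1 → q3
  read '0': q3 → q4
  read '0': q4 → q0
  read '1': q0 → q2
  read '1': q2 → q1
  read '1': q1 → q0
  read '1': q0 → q2
  read '1': q2 → q1
  read '1': q1 → q0
  end q0, accepted
w5:
  start at q0
  read '2': q0 → q0
  read '2': q0 → q0
  read '0': q0 → q1
  read '0': q1 → q3
  read '2': q3 → q4
  read '2': q4 → q2
  read '0': q2 → q1
  read '0': q1 → q3
  read '1': q3 → q2
  read '0': q2 → q1
  read '1': q1 → q0
  read '0': q0 → q1
  read '2': q1 → q1
  read '0': q1 → q3
  read '1': q3 → q2
  read '1': q2 → q1
  read '1': q1 → q0
  read '2': q0 → q0
  read '2': q0 → q0
  read '2': q0 → q0
  end q0, accepted

3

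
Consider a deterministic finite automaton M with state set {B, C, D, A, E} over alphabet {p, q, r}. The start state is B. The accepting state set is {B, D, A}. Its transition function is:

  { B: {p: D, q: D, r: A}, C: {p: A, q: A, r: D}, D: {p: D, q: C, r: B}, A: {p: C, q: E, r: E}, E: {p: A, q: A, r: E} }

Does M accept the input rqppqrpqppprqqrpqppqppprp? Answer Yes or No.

Yes

B → A → E → A → C → A → E → A → E → A → C → A → E → A → E → E → A → E → A → C → A → C → A → C → D → D
End state D is accepting.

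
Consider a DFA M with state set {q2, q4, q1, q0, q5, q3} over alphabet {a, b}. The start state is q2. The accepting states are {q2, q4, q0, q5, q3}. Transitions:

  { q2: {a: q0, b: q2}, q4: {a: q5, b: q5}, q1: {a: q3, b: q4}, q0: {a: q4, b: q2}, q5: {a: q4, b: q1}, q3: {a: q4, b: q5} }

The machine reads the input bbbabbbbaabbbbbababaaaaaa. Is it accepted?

q2 → q2 → q2 → q2 → q0 → q2 → q2 → q2 → q2 → q0 → q4 → q5 → q1 → q4 → q5 → q1 → q3 → q5 → q4 → q5 → q4 → q5 → q4 → q5 → q4 → q5
End state q5 is accepting.

Yes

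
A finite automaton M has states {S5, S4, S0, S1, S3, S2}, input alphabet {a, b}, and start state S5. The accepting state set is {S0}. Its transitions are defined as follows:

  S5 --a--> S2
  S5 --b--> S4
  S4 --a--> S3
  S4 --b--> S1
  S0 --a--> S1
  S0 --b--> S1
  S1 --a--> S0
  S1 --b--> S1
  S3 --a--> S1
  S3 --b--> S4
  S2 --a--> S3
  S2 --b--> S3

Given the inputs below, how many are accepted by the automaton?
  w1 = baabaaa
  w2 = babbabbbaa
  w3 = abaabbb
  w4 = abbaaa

w1: S5 → S4 → S3 → S1 → S1 → S0 → S1 → S0  → end S0, accepted
w2: S5 → S4 → S3 → S4 → S1 → S0 → S1 → S1 → S1 → S0 → S1  → end S1, rejected
w3: S5 → S2 → S3 → S1 → S0 → S1 → S1 → S1  → end S1, rejected
w4: S5 → S2 → S3 → S4 → S3 → S1 → S0  → end S0, accepted

2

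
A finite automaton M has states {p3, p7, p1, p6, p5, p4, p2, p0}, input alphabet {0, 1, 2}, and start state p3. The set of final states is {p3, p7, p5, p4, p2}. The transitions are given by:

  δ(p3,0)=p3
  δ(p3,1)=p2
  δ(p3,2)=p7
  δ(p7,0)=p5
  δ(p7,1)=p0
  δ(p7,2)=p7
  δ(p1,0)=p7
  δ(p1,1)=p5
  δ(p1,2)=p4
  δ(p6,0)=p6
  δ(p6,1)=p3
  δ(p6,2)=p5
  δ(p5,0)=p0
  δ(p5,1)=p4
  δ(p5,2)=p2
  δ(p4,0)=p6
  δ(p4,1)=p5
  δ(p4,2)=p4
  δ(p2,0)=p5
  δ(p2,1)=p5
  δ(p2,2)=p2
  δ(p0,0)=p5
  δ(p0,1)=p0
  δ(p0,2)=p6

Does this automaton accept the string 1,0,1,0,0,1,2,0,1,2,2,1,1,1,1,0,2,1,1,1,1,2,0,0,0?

start at p3
read '1': p3 → p2
read '0': p2 → p5
read '1': p5 → p4
read '0': p4 → p6
read '0': p6 → p6
read '1': p6 → p3
read '2': p3 → p7
read '0': p7 → p5
read '1': p5 → p4
read '2': p4 → p4
read '2': p4 → p4
read '1': p4 → p5
read '1': p5 → p4
read '1': p4 → p5
read '1': p5 → p4
read '0': p4 → p6
read '2': p6 → p5
read '1': p5 → p4
read '1': p4 → p5
read '1': p5 → p4
read '1': p4 → p5
read '2': p5 → p2
read '0': p2 → p5
read '0': p5 → p0
read '0': p0 → p5
End state p5 is accepting.

Yes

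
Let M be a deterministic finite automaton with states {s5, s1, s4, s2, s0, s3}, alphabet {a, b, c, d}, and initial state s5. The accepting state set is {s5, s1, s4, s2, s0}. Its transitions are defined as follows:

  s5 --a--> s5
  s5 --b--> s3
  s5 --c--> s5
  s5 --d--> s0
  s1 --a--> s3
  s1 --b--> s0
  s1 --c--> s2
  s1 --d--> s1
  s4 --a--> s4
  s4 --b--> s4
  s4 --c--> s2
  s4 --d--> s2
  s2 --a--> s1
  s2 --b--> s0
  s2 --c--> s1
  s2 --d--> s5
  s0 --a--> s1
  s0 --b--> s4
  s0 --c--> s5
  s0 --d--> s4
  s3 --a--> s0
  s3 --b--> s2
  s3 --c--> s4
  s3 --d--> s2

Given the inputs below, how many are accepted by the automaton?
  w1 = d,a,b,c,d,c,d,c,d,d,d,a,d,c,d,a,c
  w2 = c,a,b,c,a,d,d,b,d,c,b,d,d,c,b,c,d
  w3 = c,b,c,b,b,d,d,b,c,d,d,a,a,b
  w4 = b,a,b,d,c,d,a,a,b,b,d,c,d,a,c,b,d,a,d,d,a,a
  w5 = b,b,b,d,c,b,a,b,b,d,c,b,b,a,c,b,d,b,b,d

4

w1: s5 → s0 → s1 → s0 → s5 → s0 → s5 → s0 → s5 → s0 → s4 → s2 → s1 → s1 → s2 → s5 → s5 → s5  → end s5, accepted
w2: s5 → s5 → s5 → s3 → s4 → s4 → s2 → s5 → s3 → s2 → s1 → s0 → s4 → s2 → s1 → s0 → s5 → s0  → end s0, accepted
w3: s5 → s5 → s3 → s4 → s4 → s4 → s2 → s5 → s3 → s4 → s2 → s5 → s5 → s5 → s3  → end s3, rejected
w4: s5 → s3 → s0 → s4 → s2 → s1 → s1 → s3 → s0 → s4 → s4 → s2 → s1 → s1 → s3 → s4 → s4 → s2 → s1 → s1 → s1 → s3 → s0  → end s0, accepted
w5: s5 → s3 → s2 → s0 → s4 → s2 → s0 → s1 → s0 → s4 → s2 → s1 → s0 → s4 → s4 → s2 → s0 → s4 → s4 → s4 → s2  → end s2, accepted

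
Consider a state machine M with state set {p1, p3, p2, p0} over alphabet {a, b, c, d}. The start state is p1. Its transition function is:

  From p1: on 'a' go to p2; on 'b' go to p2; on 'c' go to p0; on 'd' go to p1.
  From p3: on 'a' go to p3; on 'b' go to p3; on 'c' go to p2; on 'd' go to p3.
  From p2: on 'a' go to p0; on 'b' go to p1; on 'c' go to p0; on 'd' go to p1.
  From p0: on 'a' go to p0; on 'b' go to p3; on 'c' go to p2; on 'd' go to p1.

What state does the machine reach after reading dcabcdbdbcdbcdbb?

p1

start at p1
read 'd': p1 → p1
read 'c': p1 → p0
read 'a': p0 → p0
read 'b': p0 → p3
read 'c': p3 → p2
read 'd': p2 → p1
read 'b': p1 → p2
read 'd': p2 → p1
read 'b': p1 → p2
read 'c': p2 → p0
read 'd': p0 → p1
read 'b': p1 → p2
read 'c': p2 → p0
read 'd': p0 → p1
read 'b': p1 → p2
read 'b': p2 → p1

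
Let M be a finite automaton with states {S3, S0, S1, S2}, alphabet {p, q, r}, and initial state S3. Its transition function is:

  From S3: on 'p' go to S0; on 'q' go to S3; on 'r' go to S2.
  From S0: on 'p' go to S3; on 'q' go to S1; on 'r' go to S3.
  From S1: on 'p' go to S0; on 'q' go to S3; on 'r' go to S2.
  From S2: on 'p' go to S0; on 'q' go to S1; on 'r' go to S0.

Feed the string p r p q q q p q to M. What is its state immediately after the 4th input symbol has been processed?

Trace: S3 -p-> S0 -r-> S3 -p-> S0 -q-> S1
After 4 symbols: S1.

S1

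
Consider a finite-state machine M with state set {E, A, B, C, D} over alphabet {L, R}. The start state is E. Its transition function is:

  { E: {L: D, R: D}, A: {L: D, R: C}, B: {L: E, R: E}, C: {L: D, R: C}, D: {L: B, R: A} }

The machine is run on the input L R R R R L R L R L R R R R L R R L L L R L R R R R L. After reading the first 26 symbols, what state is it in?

C

Trace: E -L-> D -R-> A -R-> C -R-> C -R-> C -L-> D -R-> A -L-> D -R-> A -L-> D -R-> A -R-> C -R-> C -R-> C -L-> D -R-> A -R-> C -L-> D -L-> B -L-> E -R-> D -L-> B -R-> E -R-> D -R-> A -R-> C
After 26 symbols: C.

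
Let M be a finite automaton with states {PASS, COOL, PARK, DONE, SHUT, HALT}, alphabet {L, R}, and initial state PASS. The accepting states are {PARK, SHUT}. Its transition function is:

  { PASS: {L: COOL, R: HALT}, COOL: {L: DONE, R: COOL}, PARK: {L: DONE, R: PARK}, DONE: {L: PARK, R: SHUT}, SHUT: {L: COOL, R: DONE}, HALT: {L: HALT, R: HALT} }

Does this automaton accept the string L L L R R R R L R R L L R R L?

Yes

PASS → COOL → DONE → PARK → PARK → PARK → PARK → PARK → DONE → SHUT → DONE → PARK → DONE → SHUT → DONE → PARK
End state PARK is accepting.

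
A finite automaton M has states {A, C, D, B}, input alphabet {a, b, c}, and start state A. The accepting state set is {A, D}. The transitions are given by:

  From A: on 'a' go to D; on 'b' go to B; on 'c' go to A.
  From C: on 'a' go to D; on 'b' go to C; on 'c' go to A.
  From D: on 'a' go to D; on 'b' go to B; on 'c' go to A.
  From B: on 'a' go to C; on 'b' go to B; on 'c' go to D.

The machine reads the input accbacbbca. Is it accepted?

Yes

Trace: A -a-> D -c-> A -c-> A -b-> B -a-> C -c-> A -b-> B -b-> B -c-> D -a-> D
End state D is accepting.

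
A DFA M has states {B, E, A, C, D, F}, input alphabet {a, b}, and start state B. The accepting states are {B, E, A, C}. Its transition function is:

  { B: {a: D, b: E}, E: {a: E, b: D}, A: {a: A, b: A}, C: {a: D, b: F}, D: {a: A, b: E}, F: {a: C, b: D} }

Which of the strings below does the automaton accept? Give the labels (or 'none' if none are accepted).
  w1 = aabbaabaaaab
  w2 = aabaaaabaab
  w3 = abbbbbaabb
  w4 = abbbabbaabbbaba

w1, w2, w3, w4

w1: B → D → A → A → A → A → A → A → A → A → A → A → A  → end A, accepted
w2: B → D → A → A → A → A → A → A → A → A → A → A  → end A, accepted
w3: B → D → E → D → E → D → E → E → E → D → E  → end E, accepted
w4: B → D → E → D → E → E → D → E → E → E → D → E → D → A → A → A  → end A, accepted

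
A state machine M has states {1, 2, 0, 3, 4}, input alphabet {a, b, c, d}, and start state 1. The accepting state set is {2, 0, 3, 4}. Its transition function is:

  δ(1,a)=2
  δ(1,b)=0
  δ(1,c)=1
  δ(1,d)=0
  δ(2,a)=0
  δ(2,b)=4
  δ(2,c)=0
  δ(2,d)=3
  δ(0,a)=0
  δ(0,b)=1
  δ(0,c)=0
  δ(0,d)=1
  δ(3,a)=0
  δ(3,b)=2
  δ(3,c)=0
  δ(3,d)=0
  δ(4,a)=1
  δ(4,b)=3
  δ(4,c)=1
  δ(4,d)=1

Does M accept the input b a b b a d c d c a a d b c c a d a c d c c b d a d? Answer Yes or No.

Yes

start at 1
read 'b': 1 → 0
read 'a': 0 → 0
read 'b': 0 → 1
read 'b': 1 → 0
read 'a': 0 → 0
read 'd': 0 → 1
read 'c': 1 → 1
read 'd': 1 → 0
read 'c': 0 → 0
read 'a': 0 → 0
read 'a': 0 → 0
read 'd': 0 → 1
read 'b': 1 → 0
read 'c': 0 → 0
read 'c': 0 → 0
read 'a': 0 → 0
read 'd': 0 → 1
read 'a': 1 → 2
read 'c': 2 → 0
read 'd': 0 → 1
read 'c': 1 → 1
read 'c': 1 → 1
read 'b': 1 → 0
read 'd': 0 → 1
read 'a': 1 → 2
read 'd': 2 → 3
End state 3 is accepting.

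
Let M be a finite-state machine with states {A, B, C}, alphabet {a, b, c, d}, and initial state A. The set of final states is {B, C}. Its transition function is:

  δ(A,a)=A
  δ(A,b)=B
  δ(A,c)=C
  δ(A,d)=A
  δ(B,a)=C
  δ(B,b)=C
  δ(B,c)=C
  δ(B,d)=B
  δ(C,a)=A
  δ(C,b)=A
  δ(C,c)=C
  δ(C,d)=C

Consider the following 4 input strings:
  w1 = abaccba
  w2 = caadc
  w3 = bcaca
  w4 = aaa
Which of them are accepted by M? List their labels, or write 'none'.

w2

w1: Trace: A -a-> A -b-> B -a-> C -c-> C -c-> C -b-> A -a-> A  → end A, rejected
w2: Trace: A -c-> C -a-> A -a-> A -d-> A -c-> C  → end C, accepted
w3: Trace: A -b-> B -c-> C -a-> A -c-> C -a-> A  → end A, rejected
w4: Trace: A -a-> A -a-> A -a-> A  → end A, rejected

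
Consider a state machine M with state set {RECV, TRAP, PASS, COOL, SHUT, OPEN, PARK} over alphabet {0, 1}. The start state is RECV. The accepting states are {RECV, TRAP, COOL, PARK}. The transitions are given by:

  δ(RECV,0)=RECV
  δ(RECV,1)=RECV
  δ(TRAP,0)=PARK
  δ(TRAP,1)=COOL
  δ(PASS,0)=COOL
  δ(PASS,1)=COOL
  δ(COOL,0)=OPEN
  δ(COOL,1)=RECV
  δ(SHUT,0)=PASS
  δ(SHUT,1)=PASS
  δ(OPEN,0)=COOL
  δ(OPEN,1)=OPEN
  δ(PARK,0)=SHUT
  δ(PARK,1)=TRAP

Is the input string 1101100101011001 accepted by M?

Yes

start at RECV
read '1': RECV → RECV
read '1': RECV → RECV
read '0': RECV → RECV
read '1': RECV → RECV
read '1': RECV → RECV
read '0': RECV → RECV
read '0': RECV → RECV
read '1': RECV → RECV
read '0': RECV → RECV
read '1': RECV → RECV
read '0': RECV → RECV
read '1': RECV → RECV
read '1': RECV → RECV
read '0': RECV → RECV
read '0': RECV → RECV
read '1': RECV → RECV
End state RECV is accepting.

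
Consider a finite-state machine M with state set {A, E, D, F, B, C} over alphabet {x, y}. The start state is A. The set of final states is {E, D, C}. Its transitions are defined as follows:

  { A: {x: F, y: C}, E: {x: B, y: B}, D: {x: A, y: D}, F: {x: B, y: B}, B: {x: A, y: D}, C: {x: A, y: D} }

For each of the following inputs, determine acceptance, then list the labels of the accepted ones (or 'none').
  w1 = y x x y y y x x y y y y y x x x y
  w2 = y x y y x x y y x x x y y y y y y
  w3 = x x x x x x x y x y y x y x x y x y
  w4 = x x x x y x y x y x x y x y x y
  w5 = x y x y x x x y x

w1, w2, w3, w4

w1: A → C → A → F → B → D → D → A → F → B → D → D → D → D → A → F → B → D  → end D, accepted
w2: A → C → A → C → D → A → F → B → D → A → F → B → D → D → D → D → D → D  → end D, accepted
w3: A → F → B → A → F → B → A → F → B → A → C → D → A → C → A → F → B → A → C  → end C, accepted
w4: A → F → B → A → F → B → A → C → A → C → A → F → B → A → C → A → C  → end C, accepted
w5: A → F → B → A → C → A → F → B → D → A  → end A, rejected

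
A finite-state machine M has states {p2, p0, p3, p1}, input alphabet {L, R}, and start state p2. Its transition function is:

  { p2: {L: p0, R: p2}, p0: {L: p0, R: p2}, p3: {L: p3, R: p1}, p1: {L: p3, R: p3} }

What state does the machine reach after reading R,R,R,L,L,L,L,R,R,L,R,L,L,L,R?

p2

Trace: p2 -R-> p2 -R-> p2 -R-> p2 -L-> p0 -L-> p0 -L-> p0 -L-> p0 -R-> p2 -R-> p2 -L-> p0 -R-> p2 -L-> p0 -L-> p0 -L-> p0 -R-> p2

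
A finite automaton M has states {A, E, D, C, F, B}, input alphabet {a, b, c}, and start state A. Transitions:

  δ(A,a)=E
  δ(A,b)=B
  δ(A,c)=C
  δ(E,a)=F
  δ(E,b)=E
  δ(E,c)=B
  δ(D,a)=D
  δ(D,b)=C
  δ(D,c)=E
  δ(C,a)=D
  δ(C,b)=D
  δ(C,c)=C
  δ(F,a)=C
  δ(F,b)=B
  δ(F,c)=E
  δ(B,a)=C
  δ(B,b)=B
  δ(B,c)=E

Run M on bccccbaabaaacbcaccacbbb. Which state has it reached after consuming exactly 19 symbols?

Trace: A -b-> B -c-> E -c-> B -c-> E -c-> B -b-> B -a-> C -a-> D -b-> C -a-> D -a-> D -a-> D -c-> E -b-> E -c-> B -a-> C -c-> C -c-> C -a-> D
After 19 symbols: D.

D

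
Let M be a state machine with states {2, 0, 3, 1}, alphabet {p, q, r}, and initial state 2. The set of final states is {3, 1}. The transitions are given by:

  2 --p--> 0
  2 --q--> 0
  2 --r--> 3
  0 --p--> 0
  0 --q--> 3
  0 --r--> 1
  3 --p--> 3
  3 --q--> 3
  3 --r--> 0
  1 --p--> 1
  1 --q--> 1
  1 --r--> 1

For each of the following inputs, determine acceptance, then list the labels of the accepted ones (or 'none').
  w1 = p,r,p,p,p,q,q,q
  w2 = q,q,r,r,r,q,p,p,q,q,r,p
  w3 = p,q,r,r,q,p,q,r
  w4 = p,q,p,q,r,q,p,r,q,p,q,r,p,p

w1:
  start at 2
  read 'p': 2 → 0
  read 'r': 0 → 1
  read 'p': 1 → 1
  read 'p': 1 → 1
  read 'p': 1 → 1
  read 'q': 1 → 1
  read 'q': 1 → 1
  read 'q': 1 → 1
  end 1, accepted
w2:
  start at 2
  read 'q': 2 → 0
  read 'q': 0 → 3
  read 'r': 3 → 0
  read 'r': 0 → 1
  read 'r': 1 → 1
  read 'q': 1 → 1
  read 'p': 1 → 1
  read 'p': 1 → 1
  read 'q': 1 → 1
  read 'q': 1 → 1
  read 'r': 1 → 1
  read 'p': 1 → 1
  end 1, accepted
w3:
  start at 2
  read 'p': 2 → 0
  read 'q': 0 → 3
  read 'r': 3 → 0
  read 'r': 0 → 1
  read 'q': 1 → 1
  read 'p': 1 → 1
  read 'q': 1 → 1
  read 'r': 1 → 1
  end 1, accepted
w4:
  start at 2
  read 'p': 2 → 0
  read 'q': 0 → 3
  read 'p': 3 → 3
  read 'q': 3 → 3
  read 'r': 3 → 0
  read 'q': 0 → 3
  read 'p': 3 → 3
  read 'r': 3 → 0
  read 'q': 0 → 3
  read 'p': 3 → 3
  read 'q': 3 → 3
  read 'r': 3 → 0
  read 'p': 0 → 0
  read 'p': 0 → 0
  end 0, rejected

w1, w2, w3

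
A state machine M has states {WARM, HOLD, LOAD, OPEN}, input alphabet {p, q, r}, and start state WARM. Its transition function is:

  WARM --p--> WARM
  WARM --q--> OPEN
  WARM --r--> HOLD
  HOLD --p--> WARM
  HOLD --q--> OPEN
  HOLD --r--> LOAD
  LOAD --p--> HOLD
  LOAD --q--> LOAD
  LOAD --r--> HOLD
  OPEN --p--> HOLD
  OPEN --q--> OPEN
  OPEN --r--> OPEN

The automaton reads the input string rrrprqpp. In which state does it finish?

start at WARM
read 'r': WARM → HOLD
read 'r': HOLD → LOAD
read 'r': LOAD → HOLD
read 'p': HOLD → WARM
read 'r': WARM → HOLD
read 'q': HOLD → OPEN
read 'p': OPEN → HOLD
read 'p': HOLD → WARM

WARM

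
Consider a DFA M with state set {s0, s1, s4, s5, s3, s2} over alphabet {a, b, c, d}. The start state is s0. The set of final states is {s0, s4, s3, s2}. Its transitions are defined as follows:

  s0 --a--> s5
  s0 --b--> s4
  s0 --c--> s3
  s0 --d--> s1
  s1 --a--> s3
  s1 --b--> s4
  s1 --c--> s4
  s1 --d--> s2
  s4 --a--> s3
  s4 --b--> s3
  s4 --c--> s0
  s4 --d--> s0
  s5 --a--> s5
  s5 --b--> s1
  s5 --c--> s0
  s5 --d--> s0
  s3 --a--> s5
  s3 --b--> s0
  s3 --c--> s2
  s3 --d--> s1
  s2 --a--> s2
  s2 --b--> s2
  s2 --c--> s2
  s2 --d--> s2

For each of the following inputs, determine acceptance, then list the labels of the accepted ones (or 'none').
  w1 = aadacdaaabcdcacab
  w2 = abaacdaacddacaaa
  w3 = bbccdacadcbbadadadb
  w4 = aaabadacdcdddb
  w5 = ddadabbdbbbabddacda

w2, w3, w4, w5

w1: Trace: s0 -a-> s5 -a-> s5 -d-> s0 -a-> s5 -c-> s0 -d-> s1 -a-> s3 -a-> s5 -a-> s5 -b-> s1 -c-> s4 -d-> s0 -c-> s3 -a-> s5 -c-> s0 -a-> s5 -b-> s1  → end s1, rejected
w2: Trace: s0 -a-> s5 -b-> s1 -a-> s3 -a-> s5 -c-> s0 -d-> s1 -a-> s3 -a-> s5 -c-> s0 -d-> s1 -d-> s2 -a-> s2 -c-> s2 -a-> s2 -a-> s2 -a-> s2  → end s2, accepted
w3: Trace: s0 -b-> s4 -b-> s3 -c-> s2 -c-> s2 -d-> s2 -a-> s2 -c-> s2 -a-> s2 -d-> s2 -c-> s2 -b-> s2 -b-> s2 -a-> s2 -d-> s2 -a-> s2 -d-> s2 -a-> s2 -d-> s2 -b-> s2  → end s2, accepted
w4: Trace: s0 -a-> s5 -a-> s5 -a-> s5 -b-> s1 -a-> s3 -d-> s1 -a-> s3 -c-> s2 -d-> s2 -c-> s2 -d-> s2 -d-> s2 -d-> s2 -b-> s2  → end s2, accepted
w5: Trace: s0 -d-> s1 -d-> s2 -a-> s2 -d-> s2 -a-> s2 -b-> s2 -b-> s2 -d-> s2 -b-> s2 -b-> s2 -b-> s2 -a-> s2 -b-> s2 -d-> s2 -d-> s2 -a-> s2 -c-> s2 -d-> s2 -a-> s2  → end s2, accepted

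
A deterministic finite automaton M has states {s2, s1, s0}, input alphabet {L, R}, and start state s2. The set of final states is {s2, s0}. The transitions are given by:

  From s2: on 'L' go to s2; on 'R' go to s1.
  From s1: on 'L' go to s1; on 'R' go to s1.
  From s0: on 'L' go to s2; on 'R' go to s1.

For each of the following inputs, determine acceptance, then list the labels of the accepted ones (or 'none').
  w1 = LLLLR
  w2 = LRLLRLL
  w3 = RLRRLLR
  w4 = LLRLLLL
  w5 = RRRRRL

none

w1: s2 → s2 → s2 → s2 → s2 → s1  → end s1, rejected
w2: s2 → s2 → s1 → s1 → s1 → s1 → s1 → s1  → end s1, rejected
w3: s2 → s1 → s1 → s1 → s1 → s1 → s1 → s1  → end s1, rejected
w4: s2 → s2 → s2 → s1 → s1 → s1 → s1 → s1  → end s1, rejected
w5: s2 → s1 → s1 → s1 → s1 → s1 → s1  → end s1, rejected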